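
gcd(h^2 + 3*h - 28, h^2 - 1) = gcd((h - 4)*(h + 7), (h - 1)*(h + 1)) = 1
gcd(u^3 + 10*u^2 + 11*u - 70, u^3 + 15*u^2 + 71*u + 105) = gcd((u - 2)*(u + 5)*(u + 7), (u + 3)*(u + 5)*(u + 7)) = u^2 + 12*u + 35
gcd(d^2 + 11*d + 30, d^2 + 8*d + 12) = d + 6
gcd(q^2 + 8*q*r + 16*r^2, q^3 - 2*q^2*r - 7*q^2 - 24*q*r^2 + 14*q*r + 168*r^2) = q + 4*r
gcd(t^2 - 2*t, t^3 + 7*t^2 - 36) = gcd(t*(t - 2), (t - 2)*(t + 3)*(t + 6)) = t - 2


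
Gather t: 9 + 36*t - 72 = 36*t - 63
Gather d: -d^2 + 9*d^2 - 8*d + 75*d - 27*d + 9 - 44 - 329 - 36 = 8*d^2 + 40*d - 400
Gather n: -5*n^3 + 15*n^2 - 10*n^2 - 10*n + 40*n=-5*n^3 + 5*n^2 + 30*n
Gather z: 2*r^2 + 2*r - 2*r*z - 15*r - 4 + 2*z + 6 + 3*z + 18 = 2*r^2 - 13*r + z*(5 - 2*r) + 20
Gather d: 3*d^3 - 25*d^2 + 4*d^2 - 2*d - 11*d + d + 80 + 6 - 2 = 3*d^3 - 21*d^2 - 12*d + 84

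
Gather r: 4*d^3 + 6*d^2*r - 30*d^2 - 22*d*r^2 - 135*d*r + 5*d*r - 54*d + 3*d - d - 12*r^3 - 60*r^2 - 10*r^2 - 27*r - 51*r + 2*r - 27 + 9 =4*d^3 - 30*d^2 - 52*d - 12*r^3 + r^2*(-22*d - 70) + r*(6*d^2 - 130*d - 76) - 18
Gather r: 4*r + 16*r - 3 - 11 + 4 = 20*r - 10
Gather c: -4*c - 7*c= -11*c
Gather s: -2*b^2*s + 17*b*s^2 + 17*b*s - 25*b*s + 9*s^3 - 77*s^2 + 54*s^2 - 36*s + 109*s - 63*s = 9*s^3 + s^2*(17*b - 23) + s*(-2*b^2 - 8*b + 10)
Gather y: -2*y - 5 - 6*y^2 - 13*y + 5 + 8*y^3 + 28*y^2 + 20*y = 8*y^3 + 22*y^2 + 5*y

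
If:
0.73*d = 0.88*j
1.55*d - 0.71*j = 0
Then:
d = 0.00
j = 0.00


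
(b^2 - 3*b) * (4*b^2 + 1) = 4*b^4 - 12*b^3 + b^2 - 3*b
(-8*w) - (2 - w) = -7*w - 2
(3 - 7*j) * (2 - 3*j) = 21*j^2 - 23*j + 6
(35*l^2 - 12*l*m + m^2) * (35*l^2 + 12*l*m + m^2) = 1225*l^4 - 74*l^2*m^2 + m^4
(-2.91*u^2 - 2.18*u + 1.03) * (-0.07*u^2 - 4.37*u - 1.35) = 0.2037*u^4 + 12.8693*u^3 + 13.383*u^2 - 1.5581*u - 1.3905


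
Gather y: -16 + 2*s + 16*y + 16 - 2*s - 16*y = 0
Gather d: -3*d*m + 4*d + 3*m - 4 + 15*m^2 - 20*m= d*(4 - 3*m) + 15*m^2 - 17*m - 4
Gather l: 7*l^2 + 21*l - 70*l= 7*l^2 - 49*l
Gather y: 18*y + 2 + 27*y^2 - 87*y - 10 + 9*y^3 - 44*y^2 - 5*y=9*y^3 - 17*y^2 - 74*y - 8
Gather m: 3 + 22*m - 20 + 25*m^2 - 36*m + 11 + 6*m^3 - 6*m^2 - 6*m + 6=6*m^3 + 19*m^2 - 20*m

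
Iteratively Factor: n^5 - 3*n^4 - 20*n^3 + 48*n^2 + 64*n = (n + 1)*(n^4 - 4*n^3 - 16*n^2 + 64*n) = (n + 1)*(n + 4)*(n^3 - 8*n^2 + 16*n) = n*(n + 1)*(n + 4)*(n^2 - 8*n + 16) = n*(n - 4)*(n + 1)*(n + 4)*(n - 4)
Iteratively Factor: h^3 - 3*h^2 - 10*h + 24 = (h - 4)*(h^2 + h - 6) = (h - 4)*(h + 3)*(h - 2)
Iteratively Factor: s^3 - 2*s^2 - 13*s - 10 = (s + 1)*(s^2 - 3*s - 10) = (s - 5)*(s + 1)*(s + 2)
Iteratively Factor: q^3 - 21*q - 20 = (q + 4)*(q^2 - 4*q - 5) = (q + 1)*(q + 4)*(q - 5)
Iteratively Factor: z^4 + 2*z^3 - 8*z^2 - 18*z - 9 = (z + 3)*(z^3 - z^2 - 5*z - 3) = (z - 3)*(z + 3)*(z^2 + 2*z + 1) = (z - 3)*(z + 1)*(z + 3)*(z + 1)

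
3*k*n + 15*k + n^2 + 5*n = (3*k + n)*(n + 5)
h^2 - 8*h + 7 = (h - 7)*(h - 1)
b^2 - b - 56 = (b - 8)*(b + 7)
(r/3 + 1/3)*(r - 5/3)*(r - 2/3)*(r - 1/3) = r^4/3 - 5*r^3/9 - 7*r^2/27 + 41*r/81 - 10/81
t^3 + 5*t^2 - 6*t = t*(t - 1)*(t + 6)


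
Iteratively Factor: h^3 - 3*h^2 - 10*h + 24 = (h + 3)*(h^2 - 6*h + 8) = (h - 4)*(h + 3)*(h - 2)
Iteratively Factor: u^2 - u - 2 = (u + 1)*(u - 2)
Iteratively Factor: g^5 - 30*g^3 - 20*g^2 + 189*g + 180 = (g - 5)*(g^4 + 5*g^3 - 5*g^2 - 45*g - 36) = (g - 5)*(g + 4)*(g^3 + g^2 - 9*g - 9) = (g - 5)*(g - 3)*(g + 4)*(g^2 + 4*g + 3) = (g - 5)*(g - 3)*(g + 1)*(g + 4)*(g + 3)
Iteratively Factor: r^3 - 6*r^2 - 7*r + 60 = (r - 4)*(r^2 - 2*r - 15) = (r - 4)*(r + 3)*(r - 5)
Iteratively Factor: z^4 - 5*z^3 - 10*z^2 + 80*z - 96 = (z + 4)*(z^3 - 9*z^2 + 26*z - 24) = (z - 3)*(z + 4)*(z^2 - 6*z + 8) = (z - 3)*(z - 2)*(z + 4)*(z - 4)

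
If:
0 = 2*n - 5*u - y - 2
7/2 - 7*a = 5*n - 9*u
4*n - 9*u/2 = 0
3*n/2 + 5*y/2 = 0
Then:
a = 41/1162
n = -90/83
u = -80/83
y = 54/83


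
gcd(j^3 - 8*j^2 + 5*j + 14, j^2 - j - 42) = j - 7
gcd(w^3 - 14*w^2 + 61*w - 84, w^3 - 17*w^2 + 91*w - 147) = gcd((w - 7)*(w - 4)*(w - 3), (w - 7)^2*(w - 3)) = w^2 - 10*w + 21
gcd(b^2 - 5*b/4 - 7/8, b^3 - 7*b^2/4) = b - 7/4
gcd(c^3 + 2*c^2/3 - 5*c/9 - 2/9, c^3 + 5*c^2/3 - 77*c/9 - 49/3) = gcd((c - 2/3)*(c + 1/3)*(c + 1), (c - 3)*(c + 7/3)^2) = 1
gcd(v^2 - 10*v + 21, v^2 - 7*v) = v - 7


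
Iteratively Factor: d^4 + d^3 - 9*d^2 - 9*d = (d - 3)*(d^3 + 4*d^2 + 3*d) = d*(d - 3)*(d^2 + 4*d + 3) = d*(d - 3)*(d + 1)*(d + 3)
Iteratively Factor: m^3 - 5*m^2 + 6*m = (m - 2)*(m^2 - 3*m) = m*(m - 2)*(m - 3)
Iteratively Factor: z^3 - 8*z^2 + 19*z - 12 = (z - 3)*(z^2 - 5*z + 4) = (z - 4)*(z - 3)*(z - 1)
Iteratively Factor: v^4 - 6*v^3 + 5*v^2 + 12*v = (v + 1)*(v^3 - 7*v^2 + 12*v) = (v - 3)*(v + 1)*(v^2 - 4*v) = (v - 4)*(v - 3)*(v + 1)*(v)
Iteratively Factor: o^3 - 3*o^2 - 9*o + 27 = (o + 3)*(o^2 - 6*o + 9) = (o - 3)*(o + 3)*(o - 3)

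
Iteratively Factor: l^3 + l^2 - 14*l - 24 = (l + 2)*(l^2 - l - 12) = (l + 2)*(l + 3)*(l - 4)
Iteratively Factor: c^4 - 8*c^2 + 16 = (c - 2)*(c^3 + 2*c^2 - 4*c - 8) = (c - 2)*(c + 2)*(c^2 - 4) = (c - 2)^2*(c + 2)*(c + 2)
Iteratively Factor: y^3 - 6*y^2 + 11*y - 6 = (y - 3)*(y^2 - 3*y + 2) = (y - 3)*(y - 1)*(y - 2)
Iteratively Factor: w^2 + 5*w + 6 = (w + 2)*(w + 3)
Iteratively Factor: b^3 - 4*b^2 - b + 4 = (b + 1)*(b^2 - 5*b + 4) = (b - 4)*(b + 1)*(b - 1)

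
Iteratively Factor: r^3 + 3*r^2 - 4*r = (r + 4)*(r^2 - r) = (r - 1)*(r + 4)*(r)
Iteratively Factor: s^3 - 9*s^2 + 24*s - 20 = (s - 2)*(s^2 - 7*s + 10) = (s - 5)*(s - 2)*(s - 2)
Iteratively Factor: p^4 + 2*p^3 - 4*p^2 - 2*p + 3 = (p - 1)*(p^3 + 3*p^2 - p - 3) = (p - 1)*(p + 1)*(p^2 + 2*p - 3) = (p - 1)^2*(p + 1)*(p + 3)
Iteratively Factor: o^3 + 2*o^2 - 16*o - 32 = (o + 4)*(o^2 - 2*o - 8) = (o + 2)*(o + 4)*(o - 4)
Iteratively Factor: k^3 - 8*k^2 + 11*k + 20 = (k + 1)*(k^2 - 9*k + 20) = (k - 5)*(k + 1)*(k - 4)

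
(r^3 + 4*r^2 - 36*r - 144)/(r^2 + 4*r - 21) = (r^3 + 4*r^2 - 36*r - 144)/(r^2 + 4*r - 21)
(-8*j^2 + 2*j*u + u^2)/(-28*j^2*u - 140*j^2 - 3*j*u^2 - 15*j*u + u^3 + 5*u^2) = (-2*j + u)/(-7*j*u - 35*j + u^2 + 5*u)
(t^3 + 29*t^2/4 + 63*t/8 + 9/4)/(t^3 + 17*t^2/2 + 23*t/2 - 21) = (8*t^2 + 10*t + 3)/(4*(2*t^2 + 5*t - 7))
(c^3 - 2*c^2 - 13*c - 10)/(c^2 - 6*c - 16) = (c^2 - 4*c - 5)/(c - 8)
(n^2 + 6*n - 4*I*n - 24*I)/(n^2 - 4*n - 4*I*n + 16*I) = (n + 6)/(n - 4)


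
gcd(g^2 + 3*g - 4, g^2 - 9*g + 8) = g - 1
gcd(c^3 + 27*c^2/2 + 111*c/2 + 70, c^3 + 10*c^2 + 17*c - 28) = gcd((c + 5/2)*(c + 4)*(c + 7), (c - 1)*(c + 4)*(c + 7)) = c^2 + 11*c + 28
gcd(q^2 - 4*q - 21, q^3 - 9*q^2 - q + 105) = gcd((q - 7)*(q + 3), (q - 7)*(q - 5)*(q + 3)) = q^2 - 4*q - 21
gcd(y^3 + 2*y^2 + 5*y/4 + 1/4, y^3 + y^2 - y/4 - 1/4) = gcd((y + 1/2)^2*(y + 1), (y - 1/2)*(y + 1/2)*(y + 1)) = y^2 + 3*y/2 + 1/2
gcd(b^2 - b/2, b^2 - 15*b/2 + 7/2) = b - 1/2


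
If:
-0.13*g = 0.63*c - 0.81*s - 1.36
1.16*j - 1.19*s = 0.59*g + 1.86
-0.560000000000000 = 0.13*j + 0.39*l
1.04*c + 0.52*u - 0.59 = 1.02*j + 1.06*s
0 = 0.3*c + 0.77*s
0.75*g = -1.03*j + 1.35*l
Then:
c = 1.74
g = -2.18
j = -0.20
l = -1.37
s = -0.68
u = -4.12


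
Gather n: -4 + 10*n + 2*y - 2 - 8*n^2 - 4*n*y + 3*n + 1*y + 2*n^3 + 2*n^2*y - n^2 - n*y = 2*n^3 + n^2*(2*y - 9) + n*(13 - 5*y) + 3*y - 6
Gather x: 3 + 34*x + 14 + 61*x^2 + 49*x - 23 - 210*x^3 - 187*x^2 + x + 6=-210*x^3 - 126*x^2 + 84*x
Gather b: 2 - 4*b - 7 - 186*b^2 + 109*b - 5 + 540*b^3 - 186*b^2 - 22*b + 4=540*b^3 - 372*b^2 + 83*b - 6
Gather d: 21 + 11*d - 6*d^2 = -6*d^2 + 11*d + 21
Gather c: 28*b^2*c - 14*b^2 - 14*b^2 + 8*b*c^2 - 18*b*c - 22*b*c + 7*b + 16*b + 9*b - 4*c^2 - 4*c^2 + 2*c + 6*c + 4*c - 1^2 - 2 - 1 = -28*b^2 + 32*b + c^2*(8*b - 8) + c*(28*b^2 - 40*b + 12) - 4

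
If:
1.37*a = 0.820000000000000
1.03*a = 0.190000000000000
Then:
No Solution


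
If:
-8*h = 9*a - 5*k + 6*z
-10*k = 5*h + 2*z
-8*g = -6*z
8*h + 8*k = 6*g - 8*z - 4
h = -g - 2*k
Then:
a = 7/6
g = 0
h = -1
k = 1/2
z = 0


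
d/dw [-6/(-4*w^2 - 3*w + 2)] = 6*(-8*w - 3)/(4*w^2 + 3*w - 2)^2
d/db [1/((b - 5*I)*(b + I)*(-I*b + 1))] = 3*(-I*b - 3)/(b^5 - 7*I*b^4 + 2*b^3 - 46*I*b^2 + 65*b + 25*I)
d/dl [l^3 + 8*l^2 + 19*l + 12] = 3*l^2 + 16*l + 19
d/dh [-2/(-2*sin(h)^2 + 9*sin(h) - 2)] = 2*(9 - 4*sin(h))*cos(h)/(-9*sin(h) - cos(2*h) + 3)^2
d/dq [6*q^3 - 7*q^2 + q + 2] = 18*q^2 - 14*q + 1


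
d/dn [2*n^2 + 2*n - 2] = 4*n + 2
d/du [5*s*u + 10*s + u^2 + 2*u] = 5*s + 2*u + 2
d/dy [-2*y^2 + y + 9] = 1 - 4*y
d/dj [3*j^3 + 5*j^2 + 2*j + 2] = 9*j^2 + 10*j + 2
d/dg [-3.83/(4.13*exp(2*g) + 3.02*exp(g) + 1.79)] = (31.6358*exp(g) + 11.5666)*exp(g)/(4.13*exp(2*g) + 3.02*exp(g) + 1.79)^2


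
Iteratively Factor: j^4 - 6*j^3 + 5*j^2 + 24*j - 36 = (j + 2)*(j^3 - 8*j^2 + 21*j - 18) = (j - 2)*(j + 2)*(j^2 - 6*j + 9) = (j - 3)*(j - 2)*(j + 2)*(j - 3)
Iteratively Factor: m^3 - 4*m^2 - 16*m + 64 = (m - 4)*(m^2 - 16) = (m - 4)*(m + 4)*(m - 4)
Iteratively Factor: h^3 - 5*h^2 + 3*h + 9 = (h - 3)*(h^2 - 2*h - 3) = (h - 3)*(h + 1)*(h - 3)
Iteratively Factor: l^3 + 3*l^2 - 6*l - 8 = (l + 4)*(l^2 - l - 2) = (l - 2)*(l + 4)*(l + 1)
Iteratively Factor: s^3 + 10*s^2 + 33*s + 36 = (s + 3)*(s^2 + 7*s + 12) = (s + 3)*(s + 4)*(s + 3)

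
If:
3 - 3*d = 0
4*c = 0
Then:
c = 0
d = 1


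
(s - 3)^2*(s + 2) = s^3 - 4*s^2 - 3*s + 18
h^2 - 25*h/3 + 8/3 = (h - 8)*(h - 1/3)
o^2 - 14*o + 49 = (o - 7)^2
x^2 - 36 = (x - 6)*(x + 6)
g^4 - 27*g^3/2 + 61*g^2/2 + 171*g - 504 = (g - 8)*(g - 6)*(g - 3)*(g + 7/2)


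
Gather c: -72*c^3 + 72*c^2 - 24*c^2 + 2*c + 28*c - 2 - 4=-72*c^3 + 48*c^2 + 30*c - 6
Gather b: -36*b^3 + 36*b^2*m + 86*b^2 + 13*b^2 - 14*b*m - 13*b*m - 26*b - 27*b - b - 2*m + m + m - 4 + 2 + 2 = -36*b^3 + b^2*(36*m + 99) + b*(-27*m - 54)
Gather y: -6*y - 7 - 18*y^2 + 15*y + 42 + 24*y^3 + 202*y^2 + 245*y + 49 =24*y^3 + 184*y^2 + 254*y + 84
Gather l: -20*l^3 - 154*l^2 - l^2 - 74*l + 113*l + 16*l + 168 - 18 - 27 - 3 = -20*l^3 - 155*l^2 + 55*l + 120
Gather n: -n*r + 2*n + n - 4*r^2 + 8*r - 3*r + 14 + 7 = n*(3 - r) - 4*r^2 + 5*r + 21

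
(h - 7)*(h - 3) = h^2 - 10*h + 21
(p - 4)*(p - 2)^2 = p^3 - 8*p^2 + 20*p - 16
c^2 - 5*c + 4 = (c - 4)*(c - 1)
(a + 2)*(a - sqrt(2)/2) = a^2 - sqrt(2)*a/2 + 2*a - sqrt(2)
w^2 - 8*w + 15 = (w - 5)*(w - 3)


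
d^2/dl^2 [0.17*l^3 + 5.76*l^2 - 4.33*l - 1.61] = 1.02*l + 11.52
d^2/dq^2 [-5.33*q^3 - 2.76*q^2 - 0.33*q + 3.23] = -31.98*q - 5.52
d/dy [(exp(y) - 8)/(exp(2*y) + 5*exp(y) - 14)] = (-(exp(y) - 8)*(2*exp(y) + 5) + exp(2*y) + 5*exp(y) - 14)*exp(y)/(exp(2*y) + 5*exp(y) - 14)^2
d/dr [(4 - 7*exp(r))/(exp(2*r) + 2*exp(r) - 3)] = (7*exp(2*r) - 8*exp(r) + 13)*exp(r)/(exp(4*r) + 4*exp(3*r) - 2*exp(2*r) - 12*exp(r) + 9)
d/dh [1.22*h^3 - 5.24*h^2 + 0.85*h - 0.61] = 3.66*h^2 - 10.48*h + 0.85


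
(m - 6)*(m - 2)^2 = m^3 - 10*m^2 + 28*m - 24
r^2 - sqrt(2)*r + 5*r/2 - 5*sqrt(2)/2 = (r + 5/2)*(r - sqrt(2))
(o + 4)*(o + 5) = o^2 + 9*o + 20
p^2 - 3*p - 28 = (p - 7)*(p + 4)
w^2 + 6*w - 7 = (w - 1)*(w + 7)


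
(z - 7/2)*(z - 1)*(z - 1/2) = z^3 - 5*z^2 + 23*z/4 - 7/4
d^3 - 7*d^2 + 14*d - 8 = (d - 4)*(d - 2)*(d - 1)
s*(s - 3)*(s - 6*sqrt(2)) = s^3 - 6*sqrt(2)*s^2 - 3*s^2 + 18*sqrt(2)*s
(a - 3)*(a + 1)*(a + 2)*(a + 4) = a^4 + 4*a^3 - 7*a^2 - 34*a - 24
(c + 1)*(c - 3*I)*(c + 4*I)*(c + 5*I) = c^4 + c^3 + 6*I*c^3 + 7*c^2 + 6*I*c^2 + 7*c + 60*I*c + 60*I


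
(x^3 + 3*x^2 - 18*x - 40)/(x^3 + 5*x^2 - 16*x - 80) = (x + 2)/(x + 4)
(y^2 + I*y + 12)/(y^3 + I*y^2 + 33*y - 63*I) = (y + 4*I)/(y^2 + 4*I*y + 21)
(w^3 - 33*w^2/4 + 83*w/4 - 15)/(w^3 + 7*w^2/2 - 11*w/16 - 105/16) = 4*(w^2 - 7*w + 12)/(4*w^2 + 19*w + 21)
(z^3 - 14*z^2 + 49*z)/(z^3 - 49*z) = (z - 7)/(z + 7)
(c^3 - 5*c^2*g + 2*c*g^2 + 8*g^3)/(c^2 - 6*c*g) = (c^3 - 5*c^2*g + 2*c*g^2 + 8*g^3)/(c*(c - 6*g))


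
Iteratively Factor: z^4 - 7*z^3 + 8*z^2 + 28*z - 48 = (z - 3)*(z^3 - 4*z^2 - 4*z + 16) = (z - 3)*(z + 2)*(z^2 - 6*z + 8) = (z - 3)*(z - 2)*(z + 2)*(z - 4)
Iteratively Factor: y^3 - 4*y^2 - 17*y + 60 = (y - 5)*(y^2 + y - 12) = (y - 5)*(y + 4)*(y - 3)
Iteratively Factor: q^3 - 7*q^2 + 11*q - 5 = (q - 5)*(q^2 - 2*q + 1) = (q - 5)*(q - 1)*(q - 1)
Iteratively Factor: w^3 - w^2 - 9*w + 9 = (w - 3)*(w^2 + 2*w - 3) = (w - 3)*(w + 3)*(w - 1)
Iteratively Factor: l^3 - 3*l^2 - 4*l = (l + 1)*(l^2 - 4*l) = (l - 4)*(l + 1)*(l)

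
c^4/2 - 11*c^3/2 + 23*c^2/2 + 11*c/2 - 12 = (c/2 + 1/2)*(c - 8)*(c - 3)*(c - 1)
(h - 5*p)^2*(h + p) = h^3 - 9*h^2*p + 15*h*p^2 + 25*p^3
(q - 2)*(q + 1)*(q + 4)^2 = q^4 + 7*q^3 + 6*q^2 - 32*q - 32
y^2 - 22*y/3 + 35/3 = (y - 5)*(y - 7/3)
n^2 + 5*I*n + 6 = (n - I)*(n + 6*I)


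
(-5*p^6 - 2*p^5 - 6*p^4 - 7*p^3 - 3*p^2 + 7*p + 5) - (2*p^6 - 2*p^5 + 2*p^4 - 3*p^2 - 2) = -7*p^6 - 8*p^4 - 7*p^3 + 7*p + 7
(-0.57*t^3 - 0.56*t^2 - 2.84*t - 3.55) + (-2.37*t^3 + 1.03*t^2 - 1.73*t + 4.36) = -2.94*t^3 + 0.47*t^2 - 4.57*t + 0.81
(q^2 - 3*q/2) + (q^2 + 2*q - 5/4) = 2*q^2 + q/2 - 5/4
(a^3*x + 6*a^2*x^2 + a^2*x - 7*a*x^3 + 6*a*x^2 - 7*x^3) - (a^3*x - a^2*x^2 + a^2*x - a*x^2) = 7*a^2*x^2 - 7*a*x^3 + 7*a*x^2 - 7*x^3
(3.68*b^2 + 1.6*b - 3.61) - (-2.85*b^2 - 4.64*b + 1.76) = 6.53*b^2 + 6.24*b - 5.37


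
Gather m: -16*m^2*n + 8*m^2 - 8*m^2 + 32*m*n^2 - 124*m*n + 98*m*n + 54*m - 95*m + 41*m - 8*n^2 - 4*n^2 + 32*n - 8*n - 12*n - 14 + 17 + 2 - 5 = -16*m^2*n + m*(32*n^2 - 26*n) - 12*n^2 + 12*n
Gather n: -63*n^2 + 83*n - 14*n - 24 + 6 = -63*n^2 + 69*n - 18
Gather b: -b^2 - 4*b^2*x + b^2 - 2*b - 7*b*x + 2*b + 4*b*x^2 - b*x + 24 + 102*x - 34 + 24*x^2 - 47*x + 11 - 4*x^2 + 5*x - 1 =-4*b^2*x + b*(4*x^2 - 8*x) + 20*x^2 + 60*x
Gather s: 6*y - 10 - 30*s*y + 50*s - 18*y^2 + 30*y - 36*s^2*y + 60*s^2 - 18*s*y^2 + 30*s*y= s^2*(60 - 36*y) + s*(50 - 18*y^2) - 18*y^2 + 36*y - 10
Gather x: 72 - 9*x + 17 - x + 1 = 90 - 10*x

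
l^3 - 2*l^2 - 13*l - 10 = (l - 5)*(l + 1)*(l + 2)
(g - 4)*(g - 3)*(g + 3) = g^3 - 4*g^2 - 9*g + 36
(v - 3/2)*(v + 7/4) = v^2 + v/4 - 21/8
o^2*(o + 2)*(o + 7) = o^4 + 9*o^3 + 14*o^2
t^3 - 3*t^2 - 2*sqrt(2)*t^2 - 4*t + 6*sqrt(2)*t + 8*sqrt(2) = (t - 4)*(t + 1)*(t - 2*sqrt(2))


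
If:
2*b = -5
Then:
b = -5/2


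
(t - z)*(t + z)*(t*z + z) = t^3*z + t^2*z - t*z^3 - z^3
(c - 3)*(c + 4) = c^2 + c - 12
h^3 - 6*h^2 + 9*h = h*(h - 3)^2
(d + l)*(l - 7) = d*l - 7*d + l^2 - 7*l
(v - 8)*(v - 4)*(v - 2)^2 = v^4 - 16*v^3 + 84*v^2 - 176*v + 128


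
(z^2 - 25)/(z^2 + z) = (z^2 - 25)/(z*(z + 1))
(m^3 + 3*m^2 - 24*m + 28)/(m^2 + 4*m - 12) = (m^2 + 5*m - 14)/(m + 6)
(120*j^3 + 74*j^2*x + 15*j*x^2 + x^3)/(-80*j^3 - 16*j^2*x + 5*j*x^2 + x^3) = (6*j + x)/(-4*j + x)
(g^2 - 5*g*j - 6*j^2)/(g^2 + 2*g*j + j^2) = (g - 6*j)/(g + j)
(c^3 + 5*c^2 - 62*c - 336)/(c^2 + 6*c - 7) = (c^2 - 2*c - 48)/(c - 1)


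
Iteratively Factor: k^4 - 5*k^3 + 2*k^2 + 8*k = (k - 2)*(k^3 - 3*k^2 - 4*k) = (k - 4)*(k - 2)*(k^2 + k) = (k - 4)*(k - 2)*(k + 1)*(k)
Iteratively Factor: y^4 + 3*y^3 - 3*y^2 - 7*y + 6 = (y - 1)*(y^3 + 4*y^2 + y - 6) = (y - 1)*(y + 3)*(y^2 + y - 2) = (y - 1)*(y + 2)*(y + 3)*(y - 1)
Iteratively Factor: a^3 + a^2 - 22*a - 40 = (a + 2)*(a^2 - a - 20) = (a + 2)*(a + 4)*(a - 5)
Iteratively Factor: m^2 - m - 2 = (m - 2)*(m + 1)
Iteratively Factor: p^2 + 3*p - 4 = (p + 4)*(p - 1)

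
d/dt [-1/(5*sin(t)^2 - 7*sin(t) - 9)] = (10*sin(t) - 7)*cos(t)/(-5*sin(t)^2 + 7*sin(t) + 9)^2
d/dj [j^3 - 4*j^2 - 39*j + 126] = 3*j^2 - 8*j - 39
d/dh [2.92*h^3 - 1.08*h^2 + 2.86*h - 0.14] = 8.76*h^2 - 2.16*h + 2.86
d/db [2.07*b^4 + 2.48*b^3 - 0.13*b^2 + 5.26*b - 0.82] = 8.28*b^3 + 7.44*b^2 - 0.26*b + 5.26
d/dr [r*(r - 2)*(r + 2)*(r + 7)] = 4*r^3 + 21*r^2 - 8*r - 28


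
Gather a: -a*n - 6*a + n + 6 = a*(-n - 6) + n + 6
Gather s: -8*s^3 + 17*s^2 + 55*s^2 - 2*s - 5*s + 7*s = -8*s^3 + 72*s^2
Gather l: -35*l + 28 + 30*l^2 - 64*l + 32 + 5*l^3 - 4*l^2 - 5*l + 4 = 5*l^3 + 26*l^2 - 104*l + 64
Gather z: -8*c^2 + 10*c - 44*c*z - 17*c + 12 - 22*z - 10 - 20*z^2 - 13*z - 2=-8*c^2 - 7*c - 20*z^2 + z*(-44*c - 35)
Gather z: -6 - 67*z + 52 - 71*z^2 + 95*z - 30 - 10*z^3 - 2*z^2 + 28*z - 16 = -10*z^3 - 73*z^2 + 56*z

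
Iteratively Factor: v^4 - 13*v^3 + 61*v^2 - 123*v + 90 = (v - 3)*(v^3 - 10*v^2 + 31*v - 30) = (v - 3)*(v - 2)*(v^2 - 8*v + 15) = (v - 5)*(v - 3)*(v - 2)*(v - 3)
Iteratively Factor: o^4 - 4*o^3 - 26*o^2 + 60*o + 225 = (o - 5)*(o^3 + o^2 - 21*o - 45) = (o - 5)*(o + 3)*(o^2 - 2*o - 15) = (o - 5)^2*(o + 3)*(o + 3)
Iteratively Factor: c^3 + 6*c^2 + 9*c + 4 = (c + 4)*(c^2 + 2*c + 1) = (c + 1)*(c + 4)*(c + 1)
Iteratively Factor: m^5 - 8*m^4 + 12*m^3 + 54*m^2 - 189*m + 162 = (m - 3)*(m^4 - 5*m^3 - 3*m^2 + 45*m - 54) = (m - 3)*(m - 2)*(m^3 - 3*m^2 - 9*m + 27) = (m - 3)^2*(m - 2)*(m^2 - 9) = (m - 3)^2*(m - 2)*(m + 3)*(m - 3)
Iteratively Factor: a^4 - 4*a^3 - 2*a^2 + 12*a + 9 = (a - 3)*(a^3 - a^2 - 5*a - 3) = (a - 3)^2*(a^2 + 2*a + 1) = (a - 3)^2*(a + 1)*(a + 1)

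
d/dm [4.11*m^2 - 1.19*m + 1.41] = 8.22*m - 1.19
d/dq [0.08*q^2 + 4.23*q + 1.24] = 0.16*q + 4.23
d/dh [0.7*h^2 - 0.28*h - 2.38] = 1.4*h - 0.28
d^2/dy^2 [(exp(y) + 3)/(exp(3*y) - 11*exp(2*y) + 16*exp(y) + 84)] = (4*exp(6*y) - 6*exp(5*y) - 306*exp(4*y) + 632*exp(3*y) + 1692*exp(2*y) + 10512*exp(y) + 3024)*exp(y)/(exp(9*y) - 33*exp(8*y) + 411*exp(7*y) - 2135*exp(6*y) + 1032*exp(5*y) + 30108*exp(4*y) - 63440*exp(3*y) - 168336*exp(2*y) + 338688*exp(y) + 592704)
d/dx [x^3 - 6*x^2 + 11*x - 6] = 3*x^2 - 12*x + 11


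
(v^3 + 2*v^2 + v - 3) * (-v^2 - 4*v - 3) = -v^5 - 6*v^4 - 12*v^3 - 7*v^2 + 9*v + 9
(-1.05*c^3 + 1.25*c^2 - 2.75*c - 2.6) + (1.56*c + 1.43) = -1.05*c^3 + 1.25*c^2 - 1.19*c - 1.17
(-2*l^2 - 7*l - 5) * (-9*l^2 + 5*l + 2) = 18*l^4 + 53*l^3 + 6*l^2 - 39*l - 10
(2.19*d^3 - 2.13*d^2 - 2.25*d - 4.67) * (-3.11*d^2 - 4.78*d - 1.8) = -6.8109*d^5 - 3.8439*d^4 + 13.2369*d^3 + 29.1127*d^2 + 26.3726*d + 8.406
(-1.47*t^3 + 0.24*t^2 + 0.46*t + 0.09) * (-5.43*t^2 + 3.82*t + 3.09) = 7.9821*t^5 - 6.9186*t^4 - 6.1233*t^3 + 2.0101*t^2 + 1.7652*t + 0.2781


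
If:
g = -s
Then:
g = -s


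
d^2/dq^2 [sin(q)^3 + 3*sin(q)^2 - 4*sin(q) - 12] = -9*sin(q)^3 - 12*sin(q)^2 + 10*sin(q) + 6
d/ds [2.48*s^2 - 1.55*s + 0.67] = 4.96*s - 1.55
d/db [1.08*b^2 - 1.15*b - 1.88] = 2.16*b - 1.15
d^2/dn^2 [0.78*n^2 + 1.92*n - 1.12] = 1.56000000000000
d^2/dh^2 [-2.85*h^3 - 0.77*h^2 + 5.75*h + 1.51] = -17.1*h - 1.54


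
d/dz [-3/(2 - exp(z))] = -3*exp(z)/(exp(z) - 2)^2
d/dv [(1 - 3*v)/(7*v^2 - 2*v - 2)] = (21*v^2 - 14*v + 8)/(49*v^4 - 28*v^3 - 24*v^2 + 8*v + 4)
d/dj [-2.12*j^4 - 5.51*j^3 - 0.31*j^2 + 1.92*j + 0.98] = -8.48*j^3 - 16.53*j^2 - 0.62*j + 1.92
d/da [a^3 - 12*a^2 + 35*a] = 3*a^2 - 24*a + 35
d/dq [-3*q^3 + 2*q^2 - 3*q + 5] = -9*q^2 + 4*q - 3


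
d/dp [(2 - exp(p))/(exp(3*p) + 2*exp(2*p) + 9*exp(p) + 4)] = ((exp(p) - 2)*(3*exp(2*p) + 4*exp(p) + 9) - exp(3*p) - 2*exp(2*p) - 9*exp(p) - 4)*exp(p)/(exp(3*p) + 2*exp(2*p) + 9*exp(p) + 4)^2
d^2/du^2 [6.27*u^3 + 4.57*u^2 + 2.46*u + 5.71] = 37.62*u + 9.14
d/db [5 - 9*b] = -9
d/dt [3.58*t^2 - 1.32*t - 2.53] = 7.16*t - 1.32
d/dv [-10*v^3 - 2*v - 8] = -30*v^2 - 2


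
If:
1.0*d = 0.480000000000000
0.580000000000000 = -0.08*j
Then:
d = 0.48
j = -7.25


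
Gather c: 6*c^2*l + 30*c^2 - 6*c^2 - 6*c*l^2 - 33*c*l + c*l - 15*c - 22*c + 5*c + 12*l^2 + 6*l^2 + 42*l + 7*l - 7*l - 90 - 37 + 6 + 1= c^2*(6*l + 24) + c*(-6*l^2 - 32*l - 32) + 18*l^2 + 42*l - 120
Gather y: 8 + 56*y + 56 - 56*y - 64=0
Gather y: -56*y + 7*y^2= 7*y^2 - 56*y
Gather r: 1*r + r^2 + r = r^2 + 2*r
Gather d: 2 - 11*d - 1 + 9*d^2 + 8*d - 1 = 9*d^2 - 3*d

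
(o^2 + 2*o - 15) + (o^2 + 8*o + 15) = 2*o^2 + 10*o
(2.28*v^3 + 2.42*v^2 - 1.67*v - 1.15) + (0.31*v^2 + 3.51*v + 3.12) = 2.28*v^3 + 2.73*v^2 + 1.84*v + 1.97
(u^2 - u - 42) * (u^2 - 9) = u^4 - u^3 - 51*u^2 + 9*u + 378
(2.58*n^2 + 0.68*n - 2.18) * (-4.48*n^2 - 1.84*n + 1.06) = -11.5584*n^4 - 7.7936*n^3 + 11.25*n^2 + 4.732*n - 2.3108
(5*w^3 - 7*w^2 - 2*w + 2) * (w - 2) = 5*w^4 - 17*w^3 + 12*w^2 + 6*w - 4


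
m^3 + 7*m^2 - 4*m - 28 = (m - 2)*(m + 2)*(m + 7)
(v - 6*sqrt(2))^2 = v^2 - 12*sqrt(2)*v + 72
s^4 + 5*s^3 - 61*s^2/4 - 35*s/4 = s*(s - 5/2)*(s + 1/2)*(s + 7)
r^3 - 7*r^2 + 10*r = r*(r - 5)*(r - 2)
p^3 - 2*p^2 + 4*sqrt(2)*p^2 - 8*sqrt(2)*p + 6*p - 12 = (p - 2)*(p + sqrt(2))*(p + 3*sqrt(2))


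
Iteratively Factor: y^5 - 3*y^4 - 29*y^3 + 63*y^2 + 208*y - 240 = (y - 5)*(y^4 + 2*y^3 - 19*y^2 - 32*y + 48) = (y - 5)*(y + 3)*(y^3 - y^2 - 16*y + 16) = (y - 5)*(y - 1)*(y + 3)*(y^2 - 16) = (y - 5)*(y - 4)*(y - 1)*(y + 3)*(y + 4)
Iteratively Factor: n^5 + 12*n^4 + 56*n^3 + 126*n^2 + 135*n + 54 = (n + 3)*(n^4 + 9*n^3 + 29*n^2 + 39*n + 18) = (n + 1)*(n + 3)*(n^3 + 8*n^2 + 21*n + 18) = (n + 1)*(n + 3)^2*(n^2 + 5*n + 6) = (n + 1)*(n + 3)^3*(n + 2)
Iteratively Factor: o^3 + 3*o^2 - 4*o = (o)*(o^2 + 3*o - 4) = o*(o - 1)*(o + 4)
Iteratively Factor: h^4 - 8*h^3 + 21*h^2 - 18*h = (h - 3)*(h^3 - 5*h^2 + 6*h) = (h - 3)^2*(h^2 - 2*h) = (h - 3)^2*(h - 2)*(h)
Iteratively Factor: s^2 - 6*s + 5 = (s - 1)*(s - 5)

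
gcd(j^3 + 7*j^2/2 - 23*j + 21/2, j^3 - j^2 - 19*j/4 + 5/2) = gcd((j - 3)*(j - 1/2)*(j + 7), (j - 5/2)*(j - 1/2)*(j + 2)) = j - 1/2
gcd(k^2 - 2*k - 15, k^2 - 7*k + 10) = k - 5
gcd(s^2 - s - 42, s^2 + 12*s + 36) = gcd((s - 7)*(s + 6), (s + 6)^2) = s + 6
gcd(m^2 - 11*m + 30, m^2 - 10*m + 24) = m - 6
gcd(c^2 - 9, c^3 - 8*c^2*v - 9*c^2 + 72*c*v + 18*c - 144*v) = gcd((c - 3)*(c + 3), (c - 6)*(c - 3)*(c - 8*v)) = c - 3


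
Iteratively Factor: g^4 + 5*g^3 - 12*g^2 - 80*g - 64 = (g - 4)*(g^3 + 9*g^2 + 24*g + 16) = (g - 4)*(g + 4)*(g^2 + 5*g + 4) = (g - 4)*(g + 1)*(g + 4)*(g + 4)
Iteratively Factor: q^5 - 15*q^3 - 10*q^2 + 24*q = (q - 4)*(q^4 + 4*q^3 + q^2 - 6*q) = (q - 4)*(q - 1)*(q^3 + 5*q^2 + 6*q) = (q - 4)*(q - 1)*(q + 3)*(q^2 + 2*q) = q*(q - 4)*(q - 1)*(q + 3)*(q + 2)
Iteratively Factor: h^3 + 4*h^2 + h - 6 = (h - 1)*(h^2 + 5*h + 6) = (h - 1)*(h + 3)*(h + 2)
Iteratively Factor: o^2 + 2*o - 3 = (o - 1)*(o + 3)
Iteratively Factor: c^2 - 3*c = (c)*(c - 3)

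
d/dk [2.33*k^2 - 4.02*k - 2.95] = 4.66*k - 4.02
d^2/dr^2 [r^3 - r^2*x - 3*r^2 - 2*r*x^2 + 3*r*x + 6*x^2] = 6*r - 2*x - 6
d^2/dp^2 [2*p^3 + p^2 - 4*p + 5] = 12*p + 2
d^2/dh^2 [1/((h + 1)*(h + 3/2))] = 4*(4*(h + 1)^2 + 2*(h + 1)*(2*h + 3) + (2*h + 3)^2)/((h + 1)^3*(2*h + 3)^3)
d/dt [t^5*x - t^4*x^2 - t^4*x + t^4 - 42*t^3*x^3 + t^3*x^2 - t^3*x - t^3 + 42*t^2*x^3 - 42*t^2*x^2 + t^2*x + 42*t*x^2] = 5*t^4*x - 4*t^3*x^2 - 4*t^3*x + 4*t^3 - 126*t^2*x^3 + 3*t^2*x^2 - 3*t^2*x - 3*t^2 + 84*t*x^3 - 84*t*x^2 + 2*t*x + 42*x^2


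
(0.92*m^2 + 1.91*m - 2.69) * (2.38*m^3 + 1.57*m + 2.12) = 2.1896*m^5 + 4.5458*m^4 - 4.9578*m^3 + 4.9491*m^2 - 0.1741*m - 5.7028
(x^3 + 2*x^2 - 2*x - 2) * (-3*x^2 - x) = -3*x^5 - 7*x^4 + 4*x^3 + 8*x^2 + 2*x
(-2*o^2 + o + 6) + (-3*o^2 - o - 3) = 3 - 5*o^2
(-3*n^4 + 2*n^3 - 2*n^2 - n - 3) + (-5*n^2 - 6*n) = -3*n^4 + 2*n^3 - 7*n^2 - 7*n - 3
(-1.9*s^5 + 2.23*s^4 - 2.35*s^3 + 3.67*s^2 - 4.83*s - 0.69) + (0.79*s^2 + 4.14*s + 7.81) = -1.9*s^5 + 2.23*s^4 - 2.35*s^3 + 4.46*s^2 - 0.69*s + 7.12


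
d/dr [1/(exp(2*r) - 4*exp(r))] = 2*(2 - exp(r))*exp(-r)/(exp(r) - 4)^2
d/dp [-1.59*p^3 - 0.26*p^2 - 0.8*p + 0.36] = -4.77*p^2 - 0.52*p - 0.8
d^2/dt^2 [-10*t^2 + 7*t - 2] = -20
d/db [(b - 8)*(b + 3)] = 2*b - 5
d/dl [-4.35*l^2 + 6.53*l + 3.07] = 6.53 - 8.7*l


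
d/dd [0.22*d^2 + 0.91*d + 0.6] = 0.44*d + 0.91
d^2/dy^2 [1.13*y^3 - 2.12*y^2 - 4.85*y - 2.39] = 6.78*y - 4.24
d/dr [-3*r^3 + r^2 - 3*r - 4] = -9*r^2 + 2*r - 3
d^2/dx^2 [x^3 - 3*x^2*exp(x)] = -3*x^2*exp(x) - 12*x*exp(x) + 6*x - 6*exp(x)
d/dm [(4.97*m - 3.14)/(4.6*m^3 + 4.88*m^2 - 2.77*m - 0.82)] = (-45.724*m^3 + 19.0784*m^2 + 30.6464*m - 12.7732)/(21.16*m^6 + 44.896*m^5 - 1.6696*m^4 - 34.5792*m^3 - 0.330299999999999*m^2 + 4.5428*m + 0.6724)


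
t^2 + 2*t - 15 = (t - 3)*(t + 5)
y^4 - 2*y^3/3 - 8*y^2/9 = y^2*(y - 4/3)*(y + 2/3)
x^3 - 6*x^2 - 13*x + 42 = (x - 7)*(x - 2)*(x + 3)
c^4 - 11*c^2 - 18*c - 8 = (c - 4)*(c + 1)^2*(c + 2)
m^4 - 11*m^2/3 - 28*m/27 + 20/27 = (m - 2)*(m - 1/3)*(m + 2/3)*(m + 5/3)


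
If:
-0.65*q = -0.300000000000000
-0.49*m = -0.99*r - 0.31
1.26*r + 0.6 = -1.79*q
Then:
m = -1.65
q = 0.46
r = -1.13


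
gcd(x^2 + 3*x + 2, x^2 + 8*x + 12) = x + 2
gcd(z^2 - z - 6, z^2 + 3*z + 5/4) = 1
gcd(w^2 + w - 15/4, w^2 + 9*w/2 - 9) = w - 3/2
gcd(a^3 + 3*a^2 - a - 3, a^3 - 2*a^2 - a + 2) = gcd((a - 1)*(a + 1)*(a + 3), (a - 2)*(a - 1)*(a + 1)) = a^2 - 1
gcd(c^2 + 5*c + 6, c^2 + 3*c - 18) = 1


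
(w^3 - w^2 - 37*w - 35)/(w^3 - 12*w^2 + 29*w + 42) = (w + 5)/(w - 6)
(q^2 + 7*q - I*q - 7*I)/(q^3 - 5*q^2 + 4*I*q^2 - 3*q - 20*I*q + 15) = (q^2 + q*(7 - I) - 7*I)/(q^3 + q^2*(-5 + 4*I) - q*(3 + 20*I) + 15)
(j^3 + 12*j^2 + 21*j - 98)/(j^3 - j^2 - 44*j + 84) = (j + 7)/(j - 6)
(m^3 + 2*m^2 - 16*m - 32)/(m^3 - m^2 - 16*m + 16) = (m + 2)/(m - 1)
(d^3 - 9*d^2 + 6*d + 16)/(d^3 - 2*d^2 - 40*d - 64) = (d^2 - d - 2)/(d^2 + 6*d + 8)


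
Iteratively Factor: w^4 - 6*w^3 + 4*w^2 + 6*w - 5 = (w + 1)*(w^3 - 7*w^2 + 11*w - 5) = (w - 1)*(w + 1)*(w^2 - 6*w + 5) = (w - 1)^2*(w + 1)*(w - 5)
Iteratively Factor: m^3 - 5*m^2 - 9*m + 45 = (m + 3)*(m^2 - 8*m + 15) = (m - 3)*(m + 3)*(m - 5)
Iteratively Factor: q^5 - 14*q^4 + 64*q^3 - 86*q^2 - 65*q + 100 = (q - 5)*(q^4 - 9*q^3 + 19*q^2 + 9*q - 20) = (q - 5)^2*(q^3 - 4*q^2 - q + 4) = (q - 5)^2*(q - 4)*(q^2 - 1) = (q - 5)^2*(q - 4)*(q + 1)*(q - 1)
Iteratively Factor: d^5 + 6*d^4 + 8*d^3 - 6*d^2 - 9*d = (d - 1)*(d^4 + 7*d^3 + 15*d^2 + 9*d) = (d - 1)*(d + 3)*(d^3 + 4*d^2 + 3*d) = d*(d - 1)*(d + 3)*(d^2 + 4*d + 3) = d*(d - 1)*(d + 1)*(d + 3)*(d + 3)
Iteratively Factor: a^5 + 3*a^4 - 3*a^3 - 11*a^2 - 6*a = (a - 2)*(a^4 + 5*a^3 + 7*a^2 + 3*a) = (a - 2)*(a + 1)*(a^3 + 4*a^2 + 3*a) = a*(a - 2)*(a + 1)*(a^2 + 4*a + 3) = a*(a - 2)*(a + 1)*(a + 3)*(a + 1)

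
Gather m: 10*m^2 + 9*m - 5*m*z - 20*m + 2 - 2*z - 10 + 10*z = 10*m^2 + m*(-5*z - 11) + 8*z - 8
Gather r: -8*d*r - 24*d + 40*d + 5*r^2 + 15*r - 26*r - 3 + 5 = 16*d + 5*r^2 + r*(-8*d - 11) + 2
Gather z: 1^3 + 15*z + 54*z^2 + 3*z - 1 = 54*z^2 + 18*z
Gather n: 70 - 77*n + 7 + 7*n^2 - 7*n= 7*n^2 - 84*n + 77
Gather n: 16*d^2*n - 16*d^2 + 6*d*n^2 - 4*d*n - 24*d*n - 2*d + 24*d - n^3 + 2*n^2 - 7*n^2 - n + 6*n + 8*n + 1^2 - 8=-16*d^2 + 22*d - n^3 + n^2*(6*d - 5) + n*(16*d^2 - 28*d + 13) - 7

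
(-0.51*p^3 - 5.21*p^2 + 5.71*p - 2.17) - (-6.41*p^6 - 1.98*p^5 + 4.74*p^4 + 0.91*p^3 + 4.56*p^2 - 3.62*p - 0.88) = 6.41*p^6 + 1.98*p^5 - 4.74*p^4 - 1.42*p^3 - 9.77*p^2 + 9.33*p - 1.29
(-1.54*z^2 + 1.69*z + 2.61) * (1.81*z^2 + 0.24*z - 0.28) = -2.7874*z^4 + 2.6893*z^3 + 5.5609*z^2 + 0.1532*z - 0.7308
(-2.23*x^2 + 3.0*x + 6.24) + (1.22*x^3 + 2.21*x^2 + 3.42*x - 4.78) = 1.22*x^3 - 0.02*x^2 + 6.42*x + 1.46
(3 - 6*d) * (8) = 24 - 48*d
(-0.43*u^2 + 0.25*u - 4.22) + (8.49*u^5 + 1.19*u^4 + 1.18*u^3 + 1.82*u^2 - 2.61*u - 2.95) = 8.49*u^5 + 1.19*u^4 + 1.18*u^3 + 1.39*u^2 - 2.36*u - 7.17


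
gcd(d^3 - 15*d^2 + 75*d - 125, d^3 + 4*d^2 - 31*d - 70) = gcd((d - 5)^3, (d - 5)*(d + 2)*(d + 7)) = d - 5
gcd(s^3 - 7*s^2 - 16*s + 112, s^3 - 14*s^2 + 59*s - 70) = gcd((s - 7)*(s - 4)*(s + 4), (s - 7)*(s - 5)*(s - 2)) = s - 7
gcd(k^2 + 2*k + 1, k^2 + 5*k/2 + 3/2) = k + 1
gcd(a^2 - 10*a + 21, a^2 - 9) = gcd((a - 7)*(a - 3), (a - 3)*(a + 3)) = a - 3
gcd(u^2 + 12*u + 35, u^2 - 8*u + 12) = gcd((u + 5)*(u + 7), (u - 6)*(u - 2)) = 1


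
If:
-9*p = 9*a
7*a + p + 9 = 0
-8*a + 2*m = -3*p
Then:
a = -3/2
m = -33/4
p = 3/2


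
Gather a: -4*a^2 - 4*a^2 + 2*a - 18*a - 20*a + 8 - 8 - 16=-8*a^2 - 36*a - 16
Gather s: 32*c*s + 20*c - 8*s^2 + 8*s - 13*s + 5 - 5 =20*c - 8*s^2 + s*(32*c - 5)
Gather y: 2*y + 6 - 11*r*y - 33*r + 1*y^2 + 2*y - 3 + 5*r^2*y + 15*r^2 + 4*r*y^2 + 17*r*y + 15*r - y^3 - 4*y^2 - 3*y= 15*r^2 - 18*r - y^3 + y^2*(4*r - 3) + y*(5*r^2 + 6*r + 1) + 3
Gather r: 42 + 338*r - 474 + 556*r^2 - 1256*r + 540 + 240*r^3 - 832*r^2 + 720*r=240*r^3 - 276*r^2 - 198*r + 108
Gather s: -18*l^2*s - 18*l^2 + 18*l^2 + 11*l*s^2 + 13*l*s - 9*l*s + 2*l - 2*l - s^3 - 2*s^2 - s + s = -s^3 + s^2*(11*l - 2) + s*(-18*l^2 + 4*l)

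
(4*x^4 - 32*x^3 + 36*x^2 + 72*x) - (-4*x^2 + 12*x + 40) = 4*x^4 - 32*x^3 + 40*x^2 + 60*x - 40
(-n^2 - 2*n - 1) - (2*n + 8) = -n^2 - 4*n - 9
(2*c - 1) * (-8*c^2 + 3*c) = -16*c^3 + 14*c^2 - 3*c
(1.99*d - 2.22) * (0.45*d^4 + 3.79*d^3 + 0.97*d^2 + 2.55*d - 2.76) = 0.8955*d^5 + 6.5431*d^4 - 6.4835*d^3 + 2.9211*d^2 - 11.1534*d + 6.1272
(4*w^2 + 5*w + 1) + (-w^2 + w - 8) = 3*w^2 + 6*w - 7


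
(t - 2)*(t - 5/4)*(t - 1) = t^3 - 17*t^2/4 + 23*t/4 - 5/2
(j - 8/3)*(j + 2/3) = j^2 - 2*j - 16/9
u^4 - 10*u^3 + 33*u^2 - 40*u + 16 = (u - 4)^2*(u - 1)^2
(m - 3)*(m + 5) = m^2 + 2*m - 15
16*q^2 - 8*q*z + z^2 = (-4*q + z)^2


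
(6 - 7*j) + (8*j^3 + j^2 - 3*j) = 8*j^3 + j^2 - 10*j + 6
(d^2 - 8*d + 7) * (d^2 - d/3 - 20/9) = d^4 - 25*d^3/3 + 67*d^2/9 + 139*d/9 - 140/9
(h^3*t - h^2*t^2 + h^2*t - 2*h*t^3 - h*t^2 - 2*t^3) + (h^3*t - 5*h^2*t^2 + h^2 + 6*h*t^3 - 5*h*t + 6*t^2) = 2*h^3*t - 6*h^2*t^2 + h^2*t + h^2 + 4*h*t^3 - h*t^2 - 5*h*t - 2*t^3 + 6*t^2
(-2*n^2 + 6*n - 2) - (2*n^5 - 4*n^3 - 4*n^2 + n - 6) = -2*n^5 + 4*n^3 + 2*n^2 + 5*n + 4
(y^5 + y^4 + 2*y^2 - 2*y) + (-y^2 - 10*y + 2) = y^5 + y^4 + y^2 - 12*y + 2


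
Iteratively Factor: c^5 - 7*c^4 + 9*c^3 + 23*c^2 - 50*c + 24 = (c - 3)*(c^4 - 4*c^3 - 3*c^2 + 14*c - 8) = (c - 4)*(c - 3)*(c^3 - 3*c + 2) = (c - 4)*(c - 3)*(c + 2)*(c^2 - 2*c + 1) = (c - 4)*(c - 3)*(c - 1)*(c + 2)*(c - 1)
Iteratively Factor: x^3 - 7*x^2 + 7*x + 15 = (x - 3)*(x^2 - 4*x - 5) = (x - 3)*(x + 1)*(x - 5)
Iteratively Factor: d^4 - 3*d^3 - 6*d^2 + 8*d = (d)*(d^3 - 3*d^2 - 6*d + 8) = d*(d - 1)*(d^2 - 2*d - 8) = d*(d - 1)*(d + 2)*(d - 4)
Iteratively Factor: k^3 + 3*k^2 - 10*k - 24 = (k - 3)*(k^2 + 6*k + 8) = (k - 3)*(k + 4)*(k + 2)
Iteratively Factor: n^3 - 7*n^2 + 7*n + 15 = (n - 3)*(n^2 - 4*n - 5) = (n - 5)*(n - 3)*(n + 1)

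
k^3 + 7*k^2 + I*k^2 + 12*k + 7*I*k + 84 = (k + 7)*(k - 3*I)*(k + 4*I)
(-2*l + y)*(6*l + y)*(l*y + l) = -12*l^3*y - 12*l^3 + 4*l^2*y^2 + 4*l^2*y + l*y^3 + l*y^2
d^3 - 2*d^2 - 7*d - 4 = (d - 4)*(d + 1)^2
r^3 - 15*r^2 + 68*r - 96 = (r - 8)*(r - 4)*(r - 3)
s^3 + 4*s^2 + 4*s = s*(s + 2)^2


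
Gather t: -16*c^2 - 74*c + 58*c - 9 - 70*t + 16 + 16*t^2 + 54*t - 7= -16*c^2 - 16*c + 16*t^2 - 16*t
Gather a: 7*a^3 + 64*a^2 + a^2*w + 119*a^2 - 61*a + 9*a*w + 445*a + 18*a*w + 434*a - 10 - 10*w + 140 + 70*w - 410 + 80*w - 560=7*a^3 + a^2*(w + 183) + a*(27*w + 818) + 140*w - 840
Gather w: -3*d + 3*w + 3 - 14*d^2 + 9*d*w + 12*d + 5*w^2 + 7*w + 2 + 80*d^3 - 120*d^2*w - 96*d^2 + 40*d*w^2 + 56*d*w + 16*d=80*d^3 - 110*d^2 + 25*d + w^2*(40*d + 5) + w*(-120*d^2 + 65*d + 10) + 5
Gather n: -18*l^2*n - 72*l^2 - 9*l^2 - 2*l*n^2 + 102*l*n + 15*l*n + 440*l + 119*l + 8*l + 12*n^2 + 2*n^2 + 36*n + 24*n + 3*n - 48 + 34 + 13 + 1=-81*l^2 + 567*l + n^2*(14 - 2*l) + n*(-18*l^2 + 117*l + 63)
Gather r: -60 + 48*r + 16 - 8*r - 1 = 40*r - 45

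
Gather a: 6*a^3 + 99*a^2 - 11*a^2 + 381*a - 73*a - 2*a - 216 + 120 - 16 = 6*a^3 + 88*a^2 + 306*a - 112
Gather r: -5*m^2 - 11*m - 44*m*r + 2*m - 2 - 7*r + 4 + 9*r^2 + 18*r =-5*m^2 - 9*m + 9*r^2 + r*(11 - 44*m) + 2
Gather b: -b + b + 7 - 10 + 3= 0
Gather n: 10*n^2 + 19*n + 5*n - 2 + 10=10*n^2 + 24*n + 8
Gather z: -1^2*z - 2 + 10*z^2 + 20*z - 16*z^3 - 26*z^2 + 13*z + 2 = -16*z^3 - 16*z^2 + 32*z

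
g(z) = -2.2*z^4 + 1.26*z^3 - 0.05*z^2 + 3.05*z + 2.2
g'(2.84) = -168.32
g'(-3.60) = 462.97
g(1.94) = -14.03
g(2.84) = -103.80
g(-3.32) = -321.87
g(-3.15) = -263.89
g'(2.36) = -91.80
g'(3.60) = -358.89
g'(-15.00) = 30555.05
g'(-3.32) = 367.08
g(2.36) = -42.56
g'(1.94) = -47.17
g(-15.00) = -115682.30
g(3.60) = -298.20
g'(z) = -8.8*z^3 + 3.78*z^2 - 0.1*z + 3.05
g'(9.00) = -6106.87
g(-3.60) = -437.73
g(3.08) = -150.05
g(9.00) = -13490.06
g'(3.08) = -218.52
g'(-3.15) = 315.92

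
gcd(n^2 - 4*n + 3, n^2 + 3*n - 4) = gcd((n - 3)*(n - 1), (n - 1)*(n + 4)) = n - 1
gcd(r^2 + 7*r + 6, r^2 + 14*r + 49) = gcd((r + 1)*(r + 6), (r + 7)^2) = 1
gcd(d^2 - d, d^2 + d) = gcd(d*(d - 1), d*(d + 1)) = d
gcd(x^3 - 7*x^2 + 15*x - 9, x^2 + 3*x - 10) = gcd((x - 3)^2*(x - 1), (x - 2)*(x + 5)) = 1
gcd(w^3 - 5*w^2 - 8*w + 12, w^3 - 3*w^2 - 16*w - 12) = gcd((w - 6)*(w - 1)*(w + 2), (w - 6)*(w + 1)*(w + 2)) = w^2 - 4*w - 12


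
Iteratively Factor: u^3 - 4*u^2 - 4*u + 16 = (u + 2)*(u^2 - 6*u + 8) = (u - 4)*(u + 2)*(u - 2)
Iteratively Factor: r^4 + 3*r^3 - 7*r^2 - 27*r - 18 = (r + 3)*(r^3 - 7*r - 6) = (r + 1)*(r + 3)*(r^2 - r - 6) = (r + 1)*(r + 2)*(r + 3)*(r - 3)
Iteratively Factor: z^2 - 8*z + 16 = (z - 4)*(z - 4)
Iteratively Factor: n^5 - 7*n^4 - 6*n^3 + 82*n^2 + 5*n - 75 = (n - 1)*(n^4 - 6*n^3 - 12*n^2 + 70*n + 75) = (n - 5)*(n - 1)*(n^3 - n^2 - 17*n - 15) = (n - 5)*(n - 1)*(n + 1)*(n^2 - 2*n - 15) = (n - 5)*(n - 1)*(n + 1)*(n + 3)*(n - 5)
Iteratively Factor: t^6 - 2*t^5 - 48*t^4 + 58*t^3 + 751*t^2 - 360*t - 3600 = (t + 4)*(t^5 - 6*t^4 - 24*t^3 + 154*t^2 + 135*t - 900) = (t + 4)^2*(t^4 - 10*t^3 + 16*t^2 + 90*t - 225) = (t - 5)*(t + 4)^2*(t^3 - 5*t^2 - 9*t + 45) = (t - 5)^2*(t + 4)^2*(t^2 - 9) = (t - 5)^2*(t - 3)*(t + 4)^2*(t + 3)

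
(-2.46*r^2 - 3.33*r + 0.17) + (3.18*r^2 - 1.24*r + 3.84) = 0.72*r^2 - 4.57*r + 4.01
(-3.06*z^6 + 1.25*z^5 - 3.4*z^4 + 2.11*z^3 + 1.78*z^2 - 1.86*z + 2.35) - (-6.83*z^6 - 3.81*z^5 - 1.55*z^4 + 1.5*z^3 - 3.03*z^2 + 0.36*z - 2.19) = 3.77*z^6 + 5.06*z^5 - 1.85*z^4 + 0.61*z^3 + 4.81*z^2 - 2.22*z + 4.54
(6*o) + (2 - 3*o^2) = -3*o^2 + 6*o + 2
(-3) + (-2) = -5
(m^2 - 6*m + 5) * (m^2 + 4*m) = m^4 - 2*m^3 - 19*m^2 + 20*m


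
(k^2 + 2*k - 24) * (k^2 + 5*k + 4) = k^4 + 7*k^3 - 10*k^2 - 112*k - 96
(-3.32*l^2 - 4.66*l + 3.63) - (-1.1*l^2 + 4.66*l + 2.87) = -2.22*l^2 - 9.32*l + 0.76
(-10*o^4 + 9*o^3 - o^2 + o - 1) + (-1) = -10*o^4 + 9*o^3 - o^2 + o - 2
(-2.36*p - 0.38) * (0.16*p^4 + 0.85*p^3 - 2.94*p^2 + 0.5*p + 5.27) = -0.3776*p^5 - 2.0668*p^4 + 6.6154*p^3 - 0.0628*p^2 - 12.6272*p - 2.0026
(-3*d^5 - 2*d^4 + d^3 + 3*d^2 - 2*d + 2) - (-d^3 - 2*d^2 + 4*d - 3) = -3*d^5 - 2*d^4 + 2*d^3 + 5*d^2 - 6*d + 5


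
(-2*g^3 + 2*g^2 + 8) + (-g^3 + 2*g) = -3*g^3 + 2*g^2 + 2*g + 8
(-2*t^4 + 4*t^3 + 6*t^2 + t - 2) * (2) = -4*t^4 + 8*t^3 + 12*t^2 + 2*t - 4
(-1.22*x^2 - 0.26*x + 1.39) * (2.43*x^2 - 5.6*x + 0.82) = -2.9646*x^4 + 6.2002*x^3 + 3.8333*x^2 - 7.9972*x + 1.1398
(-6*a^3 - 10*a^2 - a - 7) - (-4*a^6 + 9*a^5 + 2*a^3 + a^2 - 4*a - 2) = 4*a^6 - 9*a^5 - 8*a^3 - 11*a^2 + 3*a - 5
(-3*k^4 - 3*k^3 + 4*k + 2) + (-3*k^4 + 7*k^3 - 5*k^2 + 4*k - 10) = -6*k^4 + 4*k^3 - 5*k^2 + 8*k - 8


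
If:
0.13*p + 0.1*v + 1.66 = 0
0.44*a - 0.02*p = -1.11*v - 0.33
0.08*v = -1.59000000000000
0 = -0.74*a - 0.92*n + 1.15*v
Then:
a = 49.50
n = -64.66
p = 2.52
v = -19.88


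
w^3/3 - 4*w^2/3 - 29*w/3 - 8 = (w/3 + 1/3)*(w - 8)*(w + 3)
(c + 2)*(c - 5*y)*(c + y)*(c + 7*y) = c^4 + 3*c^3*y + 2*c^3 - 33*c^2*y^2 + 6*c^2*y - 35*c*y^3 - 66*c*y^2 - 70*y^3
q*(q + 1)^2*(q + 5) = q^4 + 7*q^3 + 11*q^2 + 5*q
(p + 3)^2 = p^2 + 6*p + 9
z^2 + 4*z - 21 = (z - 3)*(z + 7)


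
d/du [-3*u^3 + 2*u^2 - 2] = u*(4 - 9*u)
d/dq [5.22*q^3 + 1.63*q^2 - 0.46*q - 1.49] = 15.66*q^2 + 3.26*q - 0.46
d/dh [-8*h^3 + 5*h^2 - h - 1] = -24*h^2 + 10*h - 1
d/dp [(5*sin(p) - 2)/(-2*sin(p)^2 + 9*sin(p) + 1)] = (10*sin(p)^2 - 8*sin(p) + 23)*cos(p)/(9*sin(p) + cos(2*p))^2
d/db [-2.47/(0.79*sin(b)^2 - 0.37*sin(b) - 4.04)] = (3.9026*sin(b) - 0.9139)*cos(b)/(-0.79*sin(b)^2 + 0.37*sin(b) + 4.04)^2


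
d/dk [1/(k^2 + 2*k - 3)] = 2*(-k - 1)/(k^2 + 2*k - 3)^2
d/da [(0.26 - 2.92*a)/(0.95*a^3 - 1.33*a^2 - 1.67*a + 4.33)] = (5.548*a^3 - 4.6246*a^2 + 0.6916*a - 12.2094)/(0.9025*a^6 - 2.527*a^5 - 1.4041*a^4 + 12.6692*a^3 - 8.7289*a^2 - 14.4622*a + 18.7489)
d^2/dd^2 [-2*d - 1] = 0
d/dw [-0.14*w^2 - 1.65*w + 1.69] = -0.28*w - 1.65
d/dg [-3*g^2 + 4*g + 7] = 4 - 6*g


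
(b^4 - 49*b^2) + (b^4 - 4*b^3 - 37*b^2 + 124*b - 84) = 2*b^4 - 4*b^3 - 86*b^2 + 124*b - 84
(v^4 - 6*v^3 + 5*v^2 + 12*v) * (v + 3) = v^5 - 3*v^4 - 13*v^3 + 27*v^2 + 36*v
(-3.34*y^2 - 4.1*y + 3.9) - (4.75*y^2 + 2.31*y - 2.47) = -8.09*y^2 - 6.41*y + 6.37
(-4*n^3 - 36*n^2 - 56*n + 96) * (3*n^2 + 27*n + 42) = -12*n^5 - 216*n^4 - 1308*n^3 - 2736*n^2 + 240*n + 4032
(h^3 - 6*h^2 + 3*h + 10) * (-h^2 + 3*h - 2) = -h^5 + 9*h^4 - 23*h^3 + 11*h^2 + 24*h - 20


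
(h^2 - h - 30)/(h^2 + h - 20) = (h - 6)/(h - 4)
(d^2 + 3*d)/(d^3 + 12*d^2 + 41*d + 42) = d/(d^2 + 9*d + 14)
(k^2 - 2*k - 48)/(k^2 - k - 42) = (k - 8)/(k - 7)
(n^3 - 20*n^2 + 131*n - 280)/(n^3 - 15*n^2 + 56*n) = (n - 5)/n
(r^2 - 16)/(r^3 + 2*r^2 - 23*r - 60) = (r - 4)/(r^2 - 2*r - 15)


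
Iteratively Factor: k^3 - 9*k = (k + 3)*(k^2 - 3*k) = (k - 3)*(k + 3)*(k)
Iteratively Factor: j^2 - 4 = (j + 2)*(j - 2)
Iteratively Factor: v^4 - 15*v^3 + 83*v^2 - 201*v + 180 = (v - 5)*(v^3 - 10*v^2 + 33*v - 36) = (v - 5)*(v - 4)*(v^2 - 6*v + 9) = (v - 5)*(v - 4)*(v - 3)*(v - 3)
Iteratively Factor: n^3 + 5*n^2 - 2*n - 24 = (n + 4)*(n^2 + n - 6) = (n - 2)*(n + 4)*(n + 3)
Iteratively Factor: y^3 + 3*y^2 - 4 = (y + 2)*(y^2 + y - 2) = (y - 1)*(y + 2)*(y + 2)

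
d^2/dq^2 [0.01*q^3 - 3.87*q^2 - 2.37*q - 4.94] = 0.06*q - 7.74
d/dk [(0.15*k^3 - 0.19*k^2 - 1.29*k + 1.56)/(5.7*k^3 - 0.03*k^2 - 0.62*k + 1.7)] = (1.0785*k^4 + 14.52*k^3 - 25.8319*k^2 - 0.5524*k - 1.2258)/(32.49*k^6 - 0.342*k^5 - 7.0671*k^4 + 19.4172*k^3 + 0.2824*k^2 - 2.108*k + 2.89)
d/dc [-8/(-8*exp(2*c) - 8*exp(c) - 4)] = (-8*exp(c) - 4)*exp(c)/(2*exp(2*c) + 2*exp(c) + 1)^2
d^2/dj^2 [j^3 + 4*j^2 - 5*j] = 6*j + 8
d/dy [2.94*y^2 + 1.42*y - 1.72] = 5.88*y + 1.42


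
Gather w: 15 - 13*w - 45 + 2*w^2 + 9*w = 2*w^2 - 4*w - 30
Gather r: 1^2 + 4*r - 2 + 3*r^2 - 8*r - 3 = 3*r^2 - 4*r - 4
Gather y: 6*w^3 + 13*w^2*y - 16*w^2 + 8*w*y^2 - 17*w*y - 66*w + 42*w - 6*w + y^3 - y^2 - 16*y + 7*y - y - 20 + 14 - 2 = 6*w^3 - 16*w^2 - 30*w + y^3 + y^2*(8*w - 1) + y*(13*w^2 - 17*w - 10) - 8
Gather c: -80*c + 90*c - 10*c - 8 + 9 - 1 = 0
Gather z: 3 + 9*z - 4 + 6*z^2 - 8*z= 6*z^2 + z - 1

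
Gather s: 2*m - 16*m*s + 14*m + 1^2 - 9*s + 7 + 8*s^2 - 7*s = 16*m + 8*s^2 + s*(-16*m - 16) + 8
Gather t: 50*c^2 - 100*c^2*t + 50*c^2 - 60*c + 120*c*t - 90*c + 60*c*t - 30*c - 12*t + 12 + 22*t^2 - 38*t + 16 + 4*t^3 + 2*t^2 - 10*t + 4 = 100*c^2 - 180*c + 4*t^3 + 24*t^2 + t*(-100*c^2 + 180*c - 60) + 32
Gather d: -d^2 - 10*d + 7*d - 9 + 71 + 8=-d^2 - 3*d + 70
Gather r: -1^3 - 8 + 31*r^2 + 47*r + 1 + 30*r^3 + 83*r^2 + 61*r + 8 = 30*r^3 + 114*r^2 + 108*r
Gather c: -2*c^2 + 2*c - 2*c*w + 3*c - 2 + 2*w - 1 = -2*c^2 + c*(5 - 2*w) + 2*w - 3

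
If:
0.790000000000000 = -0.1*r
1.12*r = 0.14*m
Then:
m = -63.20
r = -7.90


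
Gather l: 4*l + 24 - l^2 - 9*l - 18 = -l^2 - 5*l + 6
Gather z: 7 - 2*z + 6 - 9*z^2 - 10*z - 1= -9*z^2 - 12*z + 12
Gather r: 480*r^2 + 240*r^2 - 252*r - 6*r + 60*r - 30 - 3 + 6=720*r^2 - 198*r - 27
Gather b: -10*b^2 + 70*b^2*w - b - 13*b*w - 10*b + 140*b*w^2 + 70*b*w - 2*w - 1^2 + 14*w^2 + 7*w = b^2*(70*w - 10) + b*(140*w^2 + 57*w - 11) + 14*w^2 + 5*w - 1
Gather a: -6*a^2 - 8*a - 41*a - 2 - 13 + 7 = -6*a^2 - 49*a - 8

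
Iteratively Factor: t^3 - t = (t)*(t^2 - 1) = t*(t + 1)*(t - 1)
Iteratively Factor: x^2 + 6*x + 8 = (x + 2)*(x + 4)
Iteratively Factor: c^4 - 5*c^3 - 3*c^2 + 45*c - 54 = (c - 3)*(c^3 - 2*c^2 - 9*c + 18) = (c - 3)*(c + 3)*(c^2 - 5*c + 6) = (c - 3)^2*(c + 3)*(c - 2)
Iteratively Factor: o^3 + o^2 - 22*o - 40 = (o + 4)*(o^2 - 3*o - 10) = (o + 2)*(o + 4)*(o - 5)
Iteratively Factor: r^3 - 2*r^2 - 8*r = (r + 2)*(r^2 - 4*r) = (r - 4)*(r + 2)*(r)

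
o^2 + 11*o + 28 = (o + 4)*(o + 7)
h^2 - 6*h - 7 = (h - 7)*(h + 1)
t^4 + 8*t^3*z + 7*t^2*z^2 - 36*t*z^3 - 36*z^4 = (t - 2*z)*(t + z)*(t + 3*z)*(t + 6*z)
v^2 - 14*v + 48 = (v - 8)*(v - 6)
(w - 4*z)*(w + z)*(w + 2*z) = w^3 - w^2*z - 10*w*z^2 - 8*z^3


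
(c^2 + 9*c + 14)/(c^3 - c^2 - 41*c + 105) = (c + 2)/(c^2 - 8*c + 15)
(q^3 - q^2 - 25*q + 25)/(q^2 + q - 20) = (q^2 - 6*q + 5)/(q - 4)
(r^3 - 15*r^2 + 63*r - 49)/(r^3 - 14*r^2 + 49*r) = (r - 1)/r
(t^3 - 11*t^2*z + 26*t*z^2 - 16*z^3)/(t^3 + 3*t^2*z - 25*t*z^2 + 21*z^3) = (-t^2 + 10*t*z - 16*z^2)/(-t^2 - 4*t*z + 21*z^2)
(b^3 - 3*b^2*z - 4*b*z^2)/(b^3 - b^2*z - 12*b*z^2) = (b + z)/(b + 3*z)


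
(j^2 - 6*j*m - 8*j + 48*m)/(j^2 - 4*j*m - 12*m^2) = (j - 8)/(j + 2*m)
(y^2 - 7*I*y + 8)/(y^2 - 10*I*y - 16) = (y + I)/(y - 2*I)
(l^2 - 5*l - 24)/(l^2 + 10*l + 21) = (l - 8)/(l + 7)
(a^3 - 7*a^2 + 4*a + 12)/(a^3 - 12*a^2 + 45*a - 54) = (a^2 - a - 2)/(a^2 - 6*a + 9)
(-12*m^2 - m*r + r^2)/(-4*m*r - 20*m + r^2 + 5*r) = (3*m + r)/(r + 5)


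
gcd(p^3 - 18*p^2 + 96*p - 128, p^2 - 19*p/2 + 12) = p - 8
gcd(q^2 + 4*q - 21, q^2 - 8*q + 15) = q - 3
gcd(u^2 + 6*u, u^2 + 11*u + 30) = u + 6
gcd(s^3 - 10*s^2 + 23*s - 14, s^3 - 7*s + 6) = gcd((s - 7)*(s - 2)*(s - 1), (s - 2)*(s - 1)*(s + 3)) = s^2 - 3*s + 2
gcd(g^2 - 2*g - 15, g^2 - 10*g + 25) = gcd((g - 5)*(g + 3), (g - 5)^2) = g - 5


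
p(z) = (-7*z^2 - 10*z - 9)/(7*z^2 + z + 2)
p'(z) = (-14*z - 10)/(7*z^2 + z + 2) + (-14*z - 1)*(-7*z^2 - 10*z - 9)/(7*z^2 + z + 2)^2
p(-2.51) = -0.64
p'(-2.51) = 0.07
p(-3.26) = -0.69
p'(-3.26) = 0.06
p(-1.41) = -0.61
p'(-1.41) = -0.11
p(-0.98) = -0.76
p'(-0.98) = -0.78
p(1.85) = -1.85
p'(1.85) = 0.50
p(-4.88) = -0.77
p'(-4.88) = 0.04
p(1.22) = -2.32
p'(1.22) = 1.09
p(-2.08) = -0.61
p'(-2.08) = 0.06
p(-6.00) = -0.81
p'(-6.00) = 0.03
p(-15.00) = -0.92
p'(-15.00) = 0.01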